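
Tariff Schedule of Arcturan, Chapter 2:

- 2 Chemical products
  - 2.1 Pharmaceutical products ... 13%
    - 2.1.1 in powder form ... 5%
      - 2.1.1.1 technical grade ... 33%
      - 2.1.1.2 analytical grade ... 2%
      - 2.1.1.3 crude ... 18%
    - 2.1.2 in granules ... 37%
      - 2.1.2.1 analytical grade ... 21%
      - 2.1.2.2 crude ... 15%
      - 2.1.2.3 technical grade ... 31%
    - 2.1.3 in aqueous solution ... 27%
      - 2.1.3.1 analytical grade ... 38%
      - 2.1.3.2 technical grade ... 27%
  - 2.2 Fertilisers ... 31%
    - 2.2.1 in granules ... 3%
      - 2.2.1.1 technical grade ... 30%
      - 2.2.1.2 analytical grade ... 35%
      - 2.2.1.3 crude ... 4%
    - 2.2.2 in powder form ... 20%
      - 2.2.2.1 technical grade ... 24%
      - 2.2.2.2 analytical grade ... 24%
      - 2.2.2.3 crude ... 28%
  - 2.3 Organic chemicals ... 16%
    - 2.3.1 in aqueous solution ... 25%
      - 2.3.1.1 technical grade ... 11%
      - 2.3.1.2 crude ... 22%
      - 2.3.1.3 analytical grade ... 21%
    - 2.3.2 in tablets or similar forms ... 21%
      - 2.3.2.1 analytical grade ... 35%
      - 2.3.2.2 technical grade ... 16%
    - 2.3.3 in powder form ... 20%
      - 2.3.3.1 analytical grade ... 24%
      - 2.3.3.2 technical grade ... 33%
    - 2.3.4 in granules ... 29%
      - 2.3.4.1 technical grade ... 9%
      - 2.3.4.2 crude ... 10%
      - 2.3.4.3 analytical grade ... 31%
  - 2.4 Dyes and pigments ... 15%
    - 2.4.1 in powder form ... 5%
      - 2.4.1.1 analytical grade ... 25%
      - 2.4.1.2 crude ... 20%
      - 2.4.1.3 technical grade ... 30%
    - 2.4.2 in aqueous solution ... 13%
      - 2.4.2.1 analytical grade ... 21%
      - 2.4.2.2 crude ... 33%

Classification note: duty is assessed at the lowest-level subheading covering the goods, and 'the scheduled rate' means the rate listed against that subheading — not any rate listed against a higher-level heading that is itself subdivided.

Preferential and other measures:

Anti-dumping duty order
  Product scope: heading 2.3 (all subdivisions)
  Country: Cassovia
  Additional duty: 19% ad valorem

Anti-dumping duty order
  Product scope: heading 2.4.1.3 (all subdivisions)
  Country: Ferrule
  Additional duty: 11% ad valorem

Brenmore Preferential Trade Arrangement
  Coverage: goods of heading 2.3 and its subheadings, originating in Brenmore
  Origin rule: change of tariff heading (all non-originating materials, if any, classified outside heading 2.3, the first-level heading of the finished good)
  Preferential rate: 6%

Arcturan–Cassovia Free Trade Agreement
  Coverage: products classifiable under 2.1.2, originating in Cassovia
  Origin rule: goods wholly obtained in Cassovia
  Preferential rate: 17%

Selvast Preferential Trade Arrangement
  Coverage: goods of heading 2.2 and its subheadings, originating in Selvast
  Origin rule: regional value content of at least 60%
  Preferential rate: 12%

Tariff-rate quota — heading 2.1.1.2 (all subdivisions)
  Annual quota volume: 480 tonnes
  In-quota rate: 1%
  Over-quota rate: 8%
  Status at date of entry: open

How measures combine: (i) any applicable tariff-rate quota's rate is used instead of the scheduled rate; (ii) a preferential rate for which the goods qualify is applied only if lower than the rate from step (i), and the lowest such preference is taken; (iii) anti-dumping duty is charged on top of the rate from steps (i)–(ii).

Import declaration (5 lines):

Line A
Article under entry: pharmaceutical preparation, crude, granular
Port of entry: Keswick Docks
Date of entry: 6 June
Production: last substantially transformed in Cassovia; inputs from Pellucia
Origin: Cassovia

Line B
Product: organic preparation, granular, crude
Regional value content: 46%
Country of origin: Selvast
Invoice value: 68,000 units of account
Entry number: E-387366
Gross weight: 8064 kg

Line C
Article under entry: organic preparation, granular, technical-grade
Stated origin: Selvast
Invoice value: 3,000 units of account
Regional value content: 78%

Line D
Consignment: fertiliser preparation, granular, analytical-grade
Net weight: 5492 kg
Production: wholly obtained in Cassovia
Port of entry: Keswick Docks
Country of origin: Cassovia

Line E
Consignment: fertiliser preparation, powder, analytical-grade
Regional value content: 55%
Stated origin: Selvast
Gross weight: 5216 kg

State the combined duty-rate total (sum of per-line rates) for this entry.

Line A: pharmaceutical → 2.1; granular → 2.1.2; crude → 2.1.2.2. Scheduled 15%. Cassovia agreement on 2.1.2: not wholly obtained. → 15%.
Line B: organic → 2.3; granular → 2.3.4; crude → 2.3.4.2. Scheduled 10%. Selvast agreement on 2.2: 2.3.4.2 not covered. → 10%.
Line C: organic → 2.3; granular → 2.3.4; technical-grade → 2.3.4.1. Scheduled 9%. Selvast agreement on 2.2: 2.3.4.1 not covered. → 9%.
Line D: fertiliser → 2.2; granular → 2.2.1; analytical-grade → 2.2.1.2. Scheduled 35%. Cassovia agreement on 2.1.2: 2.2.1.2 not covered. → 35%.
Line E: fertiliser → 2.2; powder → 2.2.2; analytical-grade → 2.2.2.2. Scheduled 24%. Selvast agreement on 2.2: RVC < 60%. → 24%.
Sum: 15% + 10% + 9% + 35% + 24% = 93%.

93%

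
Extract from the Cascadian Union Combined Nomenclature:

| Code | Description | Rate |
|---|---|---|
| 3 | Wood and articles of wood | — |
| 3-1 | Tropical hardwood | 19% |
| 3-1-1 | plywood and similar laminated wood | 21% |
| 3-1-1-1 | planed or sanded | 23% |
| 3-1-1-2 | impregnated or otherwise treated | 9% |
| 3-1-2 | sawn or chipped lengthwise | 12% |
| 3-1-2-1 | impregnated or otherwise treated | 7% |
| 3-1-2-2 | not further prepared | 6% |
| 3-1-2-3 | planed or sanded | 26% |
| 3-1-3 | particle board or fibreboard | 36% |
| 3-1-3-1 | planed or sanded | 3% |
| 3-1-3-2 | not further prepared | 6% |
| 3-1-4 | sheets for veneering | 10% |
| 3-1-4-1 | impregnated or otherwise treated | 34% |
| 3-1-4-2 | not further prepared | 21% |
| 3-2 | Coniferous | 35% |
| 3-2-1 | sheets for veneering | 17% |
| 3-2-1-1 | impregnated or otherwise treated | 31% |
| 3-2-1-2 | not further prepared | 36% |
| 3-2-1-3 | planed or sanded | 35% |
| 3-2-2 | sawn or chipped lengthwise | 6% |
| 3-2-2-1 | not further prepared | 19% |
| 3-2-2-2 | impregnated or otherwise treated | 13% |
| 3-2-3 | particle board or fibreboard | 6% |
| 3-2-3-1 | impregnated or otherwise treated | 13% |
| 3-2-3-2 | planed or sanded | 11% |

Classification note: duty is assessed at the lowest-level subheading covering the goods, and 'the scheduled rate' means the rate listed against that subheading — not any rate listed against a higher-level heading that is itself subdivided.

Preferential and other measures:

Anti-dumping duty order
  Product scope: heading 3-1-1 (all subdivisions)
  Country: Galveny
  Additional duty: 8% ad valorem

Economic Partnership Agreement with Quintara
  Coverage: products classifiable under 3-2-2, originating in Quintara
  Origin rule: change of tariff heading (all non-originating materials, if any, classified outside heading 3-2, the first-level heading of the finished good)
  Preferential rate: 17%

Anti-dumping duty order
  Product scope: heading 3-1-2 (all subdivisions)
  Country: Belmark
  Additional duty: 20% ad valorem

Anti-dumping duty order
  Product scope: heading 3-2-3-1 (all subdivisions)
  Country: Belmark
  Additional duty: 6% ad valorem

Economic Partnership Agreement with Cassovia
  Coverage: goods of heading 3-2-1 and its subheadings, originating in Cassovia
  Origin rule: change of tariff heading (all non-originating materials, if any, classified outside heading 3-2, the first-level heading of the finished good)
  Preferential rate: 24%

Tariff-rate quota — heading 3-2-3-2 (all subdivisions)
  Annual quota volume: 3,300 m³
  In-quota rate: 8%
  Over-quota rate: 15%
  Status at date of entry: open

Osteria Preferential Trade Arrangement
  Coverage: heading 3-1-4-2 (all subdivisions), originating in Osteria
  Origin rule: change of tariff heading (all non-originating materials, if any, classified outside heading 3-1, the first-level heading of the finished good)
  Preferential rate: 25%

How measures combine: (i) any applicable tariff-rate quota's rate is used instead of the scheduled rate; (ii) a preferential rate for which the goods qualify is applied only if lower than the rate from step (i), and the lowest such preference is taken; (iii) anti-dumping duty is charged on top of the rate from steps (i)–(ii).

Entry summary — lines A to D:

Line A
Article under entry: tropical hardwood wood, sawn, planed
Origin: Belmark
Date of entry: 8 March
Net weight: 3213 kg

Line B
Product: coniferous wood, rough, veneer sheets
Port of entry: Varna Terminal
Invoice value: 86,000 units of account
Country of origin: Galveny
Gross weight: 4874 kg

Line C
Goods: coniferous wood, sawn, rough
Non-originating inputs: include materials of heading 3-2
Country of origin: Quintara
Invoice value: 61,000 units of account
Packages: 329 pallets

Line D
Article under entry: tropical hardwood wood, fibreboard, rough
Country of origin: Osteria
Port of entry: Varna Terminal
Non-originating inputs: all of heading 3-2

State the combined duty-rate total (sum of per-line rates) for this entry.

107%

Line A: tropical hardwood → 3-1; sawn → 3-1-2; planed → 3-1-2-3. Scheduled 26%. anti-dumping (Belmark, 3-1-2): +20%; total 26% + 20% = 46%. → 46%.
Line B: coniferous → 3-2; veneer sheets → 3-2-1; rough → 3-2-1-2. Scheduled 36%. No special measure applies. → 36%.
Line C: coniferous → 3-2; sawn → 3-2-2; rough → 3-2-2-1. Scheduled 19%. Quintara agreement on 3-2-2: CTH not met. → 19%.
Line D: tropical hardwood → 3-1; fibreboard → 3-1-3; rough → 3-1-3-2. Scheduled 6%. Osteria agreement on 3-1-4-2: 3-1-3-2 not covered. → 6%.
Sum: 46% + 36% + 19% + 6% = 107%.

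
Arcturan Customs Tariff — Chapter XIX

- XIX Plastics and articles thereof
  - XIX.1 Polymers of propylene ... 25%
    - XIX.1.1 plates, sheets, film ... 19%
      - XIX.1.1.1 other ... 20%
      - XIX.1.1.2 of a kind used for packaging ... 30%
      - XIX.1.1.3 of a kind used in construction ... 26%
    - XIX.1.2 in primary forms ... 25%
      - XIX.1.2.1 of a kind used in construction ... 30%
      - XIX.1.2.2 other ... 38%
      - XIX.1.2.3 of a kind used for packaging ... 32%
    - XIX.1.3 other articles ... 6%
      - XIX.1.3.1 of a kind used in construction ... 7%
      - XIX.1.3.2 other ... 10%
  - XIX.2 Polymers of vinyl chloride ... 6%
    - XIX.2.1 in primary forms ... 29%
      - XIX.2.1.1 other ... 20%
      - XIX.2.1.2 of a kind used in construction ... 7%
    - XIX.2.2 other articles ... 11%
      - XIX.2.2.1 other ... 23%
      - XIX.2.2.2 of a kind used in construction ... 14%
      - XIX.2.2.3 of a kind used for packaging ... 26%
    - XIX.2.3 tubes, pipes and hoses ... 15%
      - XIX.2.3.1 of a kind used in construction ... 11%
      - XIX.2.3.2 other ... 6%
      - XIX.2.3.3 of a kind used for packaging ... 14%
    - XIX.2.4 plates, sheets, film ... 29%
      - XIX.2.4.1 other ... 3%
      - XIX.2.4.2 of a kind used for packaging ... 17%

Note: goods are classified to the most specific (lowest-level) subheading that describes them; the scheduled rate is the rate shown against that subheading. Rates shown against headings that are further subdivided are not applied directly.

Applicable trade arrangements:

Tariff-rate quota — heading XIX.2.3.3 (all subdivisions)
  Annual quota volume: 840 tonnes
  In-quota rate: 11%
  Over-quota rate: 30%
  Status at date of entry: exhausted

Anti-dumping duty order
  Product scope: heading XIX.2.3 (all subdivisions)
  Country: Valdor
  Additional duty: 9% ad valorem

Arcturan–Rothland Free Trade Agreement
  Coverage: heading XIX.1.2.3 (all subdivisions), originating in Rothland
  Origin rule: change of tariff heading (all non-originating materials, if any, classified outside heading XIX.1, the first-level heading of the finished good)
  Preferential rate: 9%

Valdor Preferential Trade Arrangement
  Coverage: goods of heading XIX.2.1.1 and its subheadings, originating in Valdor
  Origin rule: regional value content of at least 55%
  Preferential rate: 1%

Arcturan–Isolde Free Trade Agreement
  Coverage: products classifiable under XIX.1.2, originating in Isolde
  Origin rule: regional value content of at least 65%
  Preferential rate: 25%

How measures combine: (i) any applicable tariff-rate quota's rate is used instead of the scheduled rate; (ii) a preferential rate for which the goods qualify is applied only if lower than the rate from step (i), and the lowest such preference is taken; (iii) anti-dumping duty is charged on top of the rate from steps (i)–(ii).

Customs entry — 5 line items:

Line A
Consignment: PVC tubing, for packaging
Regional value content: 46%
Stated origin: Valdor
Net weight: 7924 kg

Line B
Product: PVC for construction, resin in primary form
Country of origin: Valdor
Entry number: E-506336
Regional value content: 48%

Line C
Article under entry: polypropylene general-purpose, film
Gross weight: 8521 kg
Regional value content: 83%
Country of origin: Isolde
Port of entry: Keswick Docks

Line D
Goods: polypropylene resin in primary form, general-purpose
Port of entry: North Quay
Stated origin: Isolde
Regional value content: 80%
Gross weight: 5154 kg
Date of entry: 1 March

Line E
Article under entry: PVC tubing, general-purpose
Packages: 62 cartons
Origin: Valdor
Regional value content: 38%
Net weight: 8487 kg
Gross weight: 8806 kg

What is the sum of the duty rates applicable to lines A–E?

106%

Line A: PVC → XIX.2; tubing → XIX.2.3; for packaging → XIX.2.3.3. Scheduled 14%. quota on XIX.2.3.3 exhausted → over-quota 30%; Valdor agreement on XIX.2.1.1: XIX.2.3.3 not covered; anti-dumping (Valdor, XIX.2.3): +9%; total 30% + 9% = 39%. → 39%.
Line B: PVC → XIX.2; resin in primary form → XIX.2.1; for construction → XIX.2.1.2. Scheduled 7%. Valdor agreement on XIX.2.1.1: XIX.2.1.2 not covered. → 7%.
Line C: polypropylene → XIX.1; film → XIX.1.1; general-purpose → XIX.1.1.1. Scheduled 20%. Isolde agreement on XIX.1.2: XIX.1.1.1 not covered. → 20%.
Line D: polypropylene → XIX.1; resin in primary form → XIX.1.2; general-purpose → XIX.1.2.2. Scheduled 38%. Isolde agreement on XIX.1.2: RVC ≥ 65% → 25% available; preferential 25%. → 25%.
Line E: PVC → XIX.2; tubing → XIX.2.3; general-purpose → XIX.2.3.2. Scheduled 6%. Valdor agreement on XIX.2.1.1: XIX.2.3.2 not covered; anti-dumping (Valdor, XIX.2.3): +9%; total 6% + 9% = 15%. → 15%.
Sum: 39% + 7% + 20% + 25% + 15% = 106%.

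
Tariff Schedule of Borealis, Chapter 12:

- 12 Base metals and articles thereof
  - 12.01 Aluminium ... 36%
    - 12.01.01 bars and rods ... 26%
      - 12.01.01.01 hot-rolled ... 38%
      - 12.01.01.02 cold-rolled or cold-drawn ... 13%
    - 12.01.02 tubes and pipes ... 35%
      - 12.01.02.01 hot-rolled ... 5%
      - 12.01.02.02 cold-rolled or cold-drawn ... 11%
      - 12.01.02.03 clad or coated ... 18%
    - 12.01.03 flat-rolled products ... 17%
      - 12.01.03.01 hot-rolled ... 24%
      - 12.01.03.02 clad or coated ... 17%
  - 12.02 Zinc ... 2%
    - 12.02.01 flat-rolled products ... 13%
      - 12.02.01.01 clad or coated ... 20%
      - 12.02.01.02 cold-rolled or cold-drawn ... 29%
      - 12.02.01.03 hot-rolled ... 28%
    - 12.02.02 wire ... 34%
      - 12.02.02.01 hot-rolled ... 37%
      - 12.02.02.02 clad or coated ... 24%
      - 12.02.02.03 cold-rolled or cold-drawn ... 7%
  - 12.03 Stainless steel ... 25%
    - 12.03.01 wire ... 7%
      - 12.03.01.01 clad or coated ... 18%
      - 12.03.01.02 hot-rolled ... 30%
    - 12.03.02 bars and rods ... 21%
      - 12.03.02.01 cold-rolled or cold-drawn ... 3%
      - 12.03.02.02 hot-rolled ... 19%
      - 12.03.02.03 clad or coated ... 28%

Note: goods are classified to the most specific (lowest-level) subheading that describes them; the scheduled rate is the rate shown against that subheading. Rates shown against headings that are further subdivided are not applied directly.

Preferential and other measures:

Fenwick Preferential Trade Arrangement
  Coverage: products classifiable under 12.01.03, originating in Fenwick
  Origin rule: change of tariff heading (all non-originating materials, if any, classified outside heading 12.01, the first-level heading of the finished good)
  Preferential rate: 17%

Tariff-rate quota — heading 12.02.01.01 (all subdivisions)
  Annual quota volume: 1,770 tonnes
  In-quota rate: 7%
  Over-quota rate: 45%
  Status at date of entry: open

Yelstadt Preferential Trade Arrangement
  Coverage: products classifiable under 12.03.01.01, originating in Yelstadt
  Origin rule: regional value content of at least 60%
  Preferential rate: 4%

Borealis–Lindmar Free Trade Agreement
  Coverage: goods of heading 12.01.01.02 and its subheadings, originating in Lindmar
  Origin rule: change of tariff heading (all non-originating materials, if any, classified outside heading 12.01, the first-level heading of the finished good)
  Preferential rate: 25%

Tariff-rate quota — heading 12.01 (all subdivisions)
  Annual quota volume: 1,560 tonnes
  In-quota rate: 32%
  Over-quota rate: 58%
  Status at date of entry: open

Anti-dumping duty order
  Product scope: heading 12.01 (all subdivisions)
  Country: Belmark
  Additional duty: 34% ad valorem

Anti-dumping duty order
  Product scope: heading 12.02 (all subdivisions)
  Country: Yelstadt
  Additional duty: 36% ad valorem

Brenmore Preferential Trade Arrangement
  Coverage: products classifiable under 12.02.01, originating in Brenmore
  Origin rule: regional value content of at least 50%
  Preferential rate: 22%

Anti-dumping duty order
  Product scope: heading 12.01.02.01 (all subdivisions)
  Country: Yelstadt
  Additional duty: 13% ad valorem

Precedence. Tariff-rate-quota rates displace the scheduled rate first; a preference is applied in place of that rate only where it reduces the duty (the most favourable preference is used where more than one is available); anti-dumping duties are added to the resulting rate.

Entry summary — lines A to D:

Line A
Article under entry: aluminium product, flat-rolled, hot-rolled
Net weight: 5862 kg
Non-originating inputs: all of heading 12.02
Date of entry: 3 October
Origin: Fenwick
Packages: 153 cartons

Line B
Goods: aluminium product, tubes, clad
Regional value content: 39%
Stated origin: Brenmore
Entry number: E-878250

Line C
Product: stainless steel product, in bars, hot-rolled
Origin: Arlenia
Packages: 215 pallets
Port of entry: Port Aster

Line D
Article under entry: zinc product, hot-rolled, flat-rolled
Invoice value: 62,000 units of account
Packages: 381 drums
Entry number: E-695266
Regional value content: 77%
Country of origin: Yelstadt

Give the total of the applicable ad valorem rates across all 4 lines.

Line A: aluminium → 12.01; flat-rolled → 12.01.03; hot-rolled → 12.01.03.01. Scheduled 24%. quota on 12.01 open → in-quota 32%; Fenwick agreement on 12.01.03: CTH met → 17% available; preferential 17%. → 17%.
Line B: aluminium → 12.01; tubes → 12.01.02; clad → 12.01.02.03. Scheduled 18%. quota on 12.01 open → in-quota 32%; Brenmore agreement on 12.02.01: 12.01.02.03 not covered. → 32%.
Line C: stainless steel → 12.03; in bars → 12.03.02; hot-rolled → 12.03.02.02. Scheduled 19%. No special measure applies. → 19%.
Line D: zinc → 12.02; flat-rolled → 12.02.01; hot-rolled → 12.02.01.03. Scheduled 28%. Yelstadt agreement on 12.03.01.01: 12.02.01.03 not covered; anti-dumping (Yelstadt, 12.02): +36%; total 28% + 36% = 64%. → 64%.
Sum: 17% + 32% + 19% + 64% = 132%.

132%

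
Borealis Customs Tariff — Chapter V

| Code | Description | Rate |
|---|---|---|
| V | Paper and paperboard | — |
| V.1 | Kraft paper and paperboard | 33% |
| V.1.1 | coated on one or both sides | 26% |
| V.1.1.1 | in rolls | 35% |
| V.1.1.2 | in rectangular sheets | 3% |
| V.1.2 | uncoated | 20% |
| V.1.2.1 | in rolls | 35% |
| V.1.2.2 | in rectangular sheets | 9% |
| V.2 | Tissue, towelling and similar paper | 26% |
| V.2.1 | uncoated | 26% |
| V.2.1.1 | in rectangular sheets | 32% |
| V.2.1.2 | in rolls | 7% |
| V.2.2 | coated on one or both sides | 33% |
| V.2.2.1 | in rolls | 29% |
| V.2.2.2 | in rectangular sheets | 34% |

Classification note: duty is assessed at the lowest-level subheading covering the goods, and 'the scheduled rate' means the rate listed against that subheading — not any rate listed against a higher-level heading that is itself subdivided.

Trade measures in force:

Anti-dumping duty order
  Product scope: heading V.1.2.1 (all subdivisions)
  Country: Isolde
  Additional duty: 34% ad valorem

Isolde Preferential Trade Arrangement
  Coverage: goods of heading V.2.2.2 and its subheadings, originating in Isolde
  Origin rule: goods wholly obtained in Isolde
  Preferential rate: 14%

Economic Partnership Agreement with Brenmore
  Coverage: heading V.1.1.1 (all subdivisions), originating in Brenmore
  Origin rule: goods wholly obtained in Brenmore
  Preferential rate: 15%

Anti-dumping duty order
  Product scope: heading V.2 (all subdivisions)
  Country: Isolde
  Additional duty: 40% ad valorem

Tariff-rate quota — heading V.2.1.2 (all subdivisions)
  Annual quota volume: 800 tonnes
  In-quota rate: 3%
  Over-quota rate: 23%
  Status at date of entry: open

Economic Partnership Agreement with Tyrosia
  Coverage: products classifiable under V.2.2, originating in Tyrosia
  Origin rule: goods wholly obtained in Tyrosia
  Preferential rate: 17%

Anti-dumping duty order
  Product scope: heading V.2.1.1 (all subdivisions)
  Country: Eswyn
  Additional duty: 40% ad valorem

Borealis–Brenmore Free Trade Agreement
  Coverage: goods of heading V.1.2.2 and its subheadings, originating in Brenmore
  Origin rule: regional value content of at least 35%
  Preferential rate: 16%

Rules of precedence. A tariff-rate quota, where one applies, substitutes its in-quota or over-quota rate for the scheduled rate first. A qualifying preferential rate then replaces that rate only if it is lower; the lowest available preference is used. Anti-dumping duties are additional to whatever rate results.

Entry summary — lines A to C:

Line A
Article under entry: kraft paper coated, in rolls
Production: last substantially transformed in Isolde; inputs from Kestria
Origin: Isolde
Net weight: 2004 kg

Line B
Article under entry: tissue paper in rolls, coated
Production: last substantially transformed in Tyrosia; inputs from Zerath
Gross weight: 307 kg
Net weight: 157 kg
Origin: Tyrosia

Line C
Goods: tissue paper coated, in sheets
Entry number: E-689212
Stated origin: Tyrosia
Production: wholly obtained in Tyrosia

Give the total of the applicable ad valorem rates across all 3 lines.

Line A: kraft paper → V.1; coated → V.1.1; in rolls → V.1.1.1. Scheduled 35%. Isolde agreement on V.2.2.2: V.1.1.1 not covered. → 35%.
Line B: tissue paper → V.2; coated → V.2.2; in rolls → V.2.2.1. Scheduled 29%. Tyrosia agreement on V.2.2: not wholly obtained. → 29%.
Line C: tissue paper → V.2; coated → V.2.2; in sheets → V.2.2.2. Scheduled 34%. Tyrosia agreement on V.2.2: wholly obtained → 17% available; preferential 17%. → 17%.
Sum: 35% + 29% + 17% = 81%.

81%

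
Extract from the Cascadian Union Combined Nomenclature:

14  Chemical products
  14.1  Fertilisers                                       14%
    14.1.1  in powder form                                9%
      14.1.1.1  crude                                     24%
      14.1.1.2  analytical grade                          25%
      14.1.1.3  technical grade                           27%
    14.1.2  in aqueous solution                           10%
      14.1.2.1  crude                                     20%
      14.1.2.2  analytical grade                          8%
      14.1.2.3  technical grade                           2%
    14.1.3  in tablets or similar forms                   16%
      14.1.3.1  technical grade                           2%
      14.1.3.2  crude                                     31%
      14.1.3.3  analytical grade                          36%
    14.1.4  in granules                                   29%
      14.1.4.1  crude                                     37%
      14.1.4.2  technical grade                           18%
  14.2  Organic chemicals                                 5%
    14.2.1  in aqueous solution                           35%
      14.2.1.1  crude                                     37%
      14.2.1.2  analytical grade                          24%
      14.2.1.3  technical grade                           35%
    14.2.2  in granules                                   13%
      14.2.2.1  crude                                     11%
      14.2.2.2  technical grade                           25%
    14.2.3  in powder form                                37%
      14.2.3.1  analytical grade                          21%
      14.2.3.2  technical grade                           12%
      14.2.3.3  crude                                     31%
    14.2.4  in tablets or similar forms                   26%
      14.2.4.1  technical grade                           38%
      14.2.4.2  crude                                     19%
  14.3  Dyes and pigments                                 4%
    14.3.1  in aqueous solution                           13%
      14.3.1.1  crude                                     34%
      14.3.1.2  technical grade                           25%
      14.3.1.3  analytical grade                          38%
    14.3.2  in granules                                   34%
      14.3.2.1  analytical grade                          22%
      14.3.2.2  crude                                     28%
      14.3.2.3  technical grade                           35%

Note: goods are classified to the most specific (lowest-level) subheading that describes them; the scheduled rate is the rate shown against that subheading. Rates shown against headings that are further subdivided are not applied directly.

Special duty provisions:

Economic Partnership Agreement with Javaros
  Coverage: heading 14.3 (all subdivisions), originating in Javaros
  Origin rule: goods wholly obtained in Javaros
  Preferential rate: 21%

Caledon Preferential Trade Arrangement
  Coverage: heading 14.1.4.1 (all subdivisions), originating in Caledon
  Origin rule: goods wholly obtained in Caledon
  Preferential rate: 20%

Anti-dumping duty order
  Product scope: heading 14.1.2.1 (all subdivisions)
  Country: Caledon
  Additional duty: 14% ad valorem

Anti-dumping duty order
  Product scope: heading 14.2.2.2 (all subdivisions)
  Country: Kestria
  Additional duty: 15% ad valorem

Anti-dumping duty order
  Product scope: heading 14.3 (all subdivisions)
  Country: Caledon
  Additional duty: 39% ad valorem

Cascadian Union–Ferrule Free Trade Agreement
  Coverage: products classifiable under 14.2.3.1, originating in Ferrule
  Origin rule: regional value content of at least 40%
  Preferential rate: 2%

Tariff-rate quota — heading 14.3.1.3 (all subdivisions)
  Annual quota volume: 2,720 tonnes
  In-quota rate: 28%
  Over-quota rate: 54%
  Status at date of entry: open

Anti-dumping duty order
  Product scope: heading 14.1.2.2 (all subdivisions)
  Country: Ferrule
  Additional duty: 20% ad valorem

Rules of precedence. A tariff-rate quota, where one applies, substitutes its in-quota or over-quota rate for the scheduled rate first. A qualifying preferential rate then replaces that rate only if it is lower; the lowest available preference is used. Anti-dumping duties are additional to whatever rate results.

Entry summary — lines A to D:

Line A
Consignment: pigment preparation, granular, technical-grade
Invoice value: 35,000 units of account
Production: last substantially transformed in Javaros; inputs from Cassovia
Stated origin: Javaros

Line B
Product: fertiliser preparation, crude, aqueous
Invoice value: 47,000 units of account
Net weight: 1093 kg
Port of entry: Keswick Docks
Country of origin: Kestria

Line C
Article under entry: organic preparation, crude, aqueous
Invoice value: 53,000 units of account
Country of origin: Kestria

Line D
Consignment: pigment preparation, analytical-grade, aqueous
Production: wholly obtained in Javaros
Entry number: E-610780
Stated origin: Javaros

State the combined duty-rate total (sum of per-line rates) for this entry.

113%

Line A: pigment → 14.3; granular → 14.3.2; technical-grade → 14.3.2.3. Scheduled 35%. Javaros agreement on 14.3: not wholly obtained. → 35%.
Line B: fertiliser → 14.1; aqueous → 14.1.2; crude → 14.1.2.1. Scheduled 20%. No special measure applies. → 20%.
Line C: organic → 14.2; aqueous → 14.2.1; crude → 14.2.1.1. Scheduled 37%. No special measure applies. → 37%.
Line D: pigment → 14.3; aqueous → 14.3.1; analytical-grade → 14.3.1.3. Scheduled 38%. quota on 14.3.1.3 open → in-quota 28%; Javaros agreement on 14.3: wholly obtained → 21% available; preferential 21%. → 21%.
Sum: 35% + 20% + 37% + 21% = 113%.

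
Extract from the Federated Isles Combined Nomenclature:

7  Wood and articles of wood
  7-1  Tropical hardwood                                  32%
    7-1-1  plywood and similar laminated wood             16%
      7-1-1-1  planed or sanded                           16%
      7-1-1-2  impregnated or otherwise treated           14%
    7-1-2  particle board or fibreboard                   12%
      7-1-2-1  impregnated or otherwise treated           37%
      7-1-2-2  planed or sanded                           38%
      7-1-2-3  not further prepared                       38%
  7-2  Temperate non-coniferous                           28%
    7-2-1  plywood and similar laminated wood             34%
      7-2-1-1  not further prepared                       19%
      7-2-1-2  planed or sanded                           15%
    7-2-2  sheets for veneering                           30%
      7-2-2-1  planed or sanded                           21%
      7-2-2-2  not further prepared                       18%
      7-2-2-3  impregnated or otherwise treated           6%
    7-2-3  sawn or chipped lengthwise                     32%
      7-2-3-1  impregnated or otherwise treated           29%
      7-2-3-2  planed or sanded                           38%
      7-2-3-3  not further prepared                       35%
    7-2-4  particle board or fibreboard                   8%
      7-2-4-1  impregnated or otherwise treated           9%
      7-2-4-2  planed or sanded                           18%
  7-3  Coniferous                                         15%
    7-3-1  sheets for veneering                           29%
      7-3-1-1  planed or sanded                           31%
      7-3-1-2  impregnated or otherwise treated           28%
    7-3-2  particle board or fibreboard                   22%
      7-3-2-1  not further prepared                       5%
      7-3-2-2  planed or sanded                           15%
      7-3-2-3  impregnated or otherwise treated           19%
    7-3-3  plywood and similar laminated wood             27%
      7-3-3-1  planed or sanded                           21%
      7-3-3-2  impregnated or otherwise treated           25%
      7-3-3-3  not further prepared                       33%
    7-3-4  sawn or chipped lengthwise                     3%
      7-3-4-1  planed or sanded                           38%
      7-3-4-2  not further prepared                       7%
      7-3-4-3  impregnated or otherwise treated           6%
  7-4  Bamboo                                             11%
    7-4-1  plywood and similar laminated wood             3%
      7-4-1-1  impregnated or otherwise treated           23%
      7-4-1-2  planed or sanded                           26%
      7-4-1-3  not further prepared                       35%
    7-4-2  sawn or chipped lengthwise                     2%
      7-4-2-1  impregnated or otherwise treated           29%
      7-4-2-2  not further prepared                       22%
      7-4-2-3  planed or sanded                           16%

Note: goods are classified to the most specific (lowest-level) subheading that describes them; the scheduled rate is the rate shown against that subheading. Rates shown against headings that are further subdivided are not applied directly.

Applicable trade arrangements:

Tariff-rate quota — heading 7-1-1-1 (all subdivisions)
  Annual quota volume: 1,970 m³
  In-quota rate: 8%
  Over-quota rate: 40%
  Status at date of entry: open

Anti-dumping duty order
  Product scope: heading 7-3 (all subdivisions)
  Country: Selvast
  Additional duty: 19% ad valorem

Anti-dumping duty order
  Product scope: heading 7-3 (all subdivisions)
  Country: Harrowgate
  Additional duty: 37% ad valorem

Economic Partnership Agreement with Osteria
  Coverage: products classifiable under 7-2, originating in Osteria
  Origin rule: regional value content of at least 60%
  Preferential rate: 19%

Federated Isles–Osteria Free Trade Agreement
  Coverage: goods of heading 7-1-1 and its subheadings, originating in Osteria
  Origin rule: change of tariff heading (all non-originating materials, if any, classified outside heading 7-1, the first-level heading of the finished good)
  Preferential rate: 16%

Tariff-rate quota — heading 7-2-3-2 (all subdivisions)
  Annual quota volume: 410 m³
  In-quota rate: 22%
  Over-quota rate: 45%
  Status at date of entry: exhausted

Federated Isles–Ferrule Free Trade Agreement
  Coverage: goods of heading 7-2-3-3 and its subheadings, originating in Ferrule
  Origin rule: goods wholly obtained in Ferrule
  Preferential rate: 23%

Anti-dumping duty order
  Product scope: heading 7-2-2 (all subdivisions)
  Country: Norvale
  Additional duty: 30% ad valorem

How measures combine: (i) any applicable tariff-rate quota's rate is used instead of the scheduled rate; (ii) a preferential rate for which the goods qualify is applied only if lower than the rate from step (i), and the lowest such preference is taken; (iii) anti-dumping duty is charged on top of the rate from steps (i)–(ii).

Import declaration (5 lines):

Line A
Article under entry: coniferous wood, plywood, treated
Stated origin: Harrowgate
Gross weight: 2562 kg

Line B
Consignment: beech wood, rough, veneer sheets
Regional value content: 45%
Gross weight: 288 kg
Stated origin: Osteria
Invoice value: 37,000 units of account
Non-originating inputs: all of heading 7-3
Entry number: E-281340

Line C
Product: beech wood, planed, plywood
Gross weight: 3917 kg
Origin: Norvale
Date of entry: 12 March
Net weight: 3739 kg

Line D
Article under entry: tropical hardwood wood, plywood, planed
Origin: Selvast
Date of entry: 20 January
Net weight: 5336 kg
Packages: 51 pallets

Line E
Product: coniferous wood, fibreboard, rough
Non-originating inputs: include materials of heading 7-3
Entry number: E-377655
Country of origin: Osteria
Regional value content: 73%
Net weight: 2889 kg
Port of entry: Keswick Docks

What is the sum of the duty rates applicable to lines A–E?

Line A: coniferous → 7-3; plywood → 7-3-3; treated → 7-3-3-2. Scheduled 25%. anti-dumping (Harrowgate, 7-3): +37%; total 25% + 37% = 62%. → 62%.
Line B: beech → 7-2; veneer sheets → 7-2-2; rough → 7-2-2-2. Scheduled 18%. Osteria agreement on 7-2: RVC < 60%; Osteria agreement on 7-1-1: 7-2-2-2 not covered. → 18%.
Line C: beech → 7-2; plywood → 7-2-1; planed → 7-2-1-2. Scheduled 15%. No special measure applies. → 15%.
Line D: tropical hardwood → 7-1; plywood → 7-1-1; planed → 7-1-1-1. Scheduled 16%. quota on 7-1-1-1 open → in-quota 8%. → 8%.
Line E: coniferous → 7-3; fibreboard → 7-3-2; rough → 7-3-2-1. Scheduled 5%. Osteria agreement on 7-2: 7-3-2-1 not covered; Osteria agreement on 7-1-1: 7-3-2-1 not covered. → 5%.
Sum: 62% + 18% + 15% + 8% + 5% = 108%.

108%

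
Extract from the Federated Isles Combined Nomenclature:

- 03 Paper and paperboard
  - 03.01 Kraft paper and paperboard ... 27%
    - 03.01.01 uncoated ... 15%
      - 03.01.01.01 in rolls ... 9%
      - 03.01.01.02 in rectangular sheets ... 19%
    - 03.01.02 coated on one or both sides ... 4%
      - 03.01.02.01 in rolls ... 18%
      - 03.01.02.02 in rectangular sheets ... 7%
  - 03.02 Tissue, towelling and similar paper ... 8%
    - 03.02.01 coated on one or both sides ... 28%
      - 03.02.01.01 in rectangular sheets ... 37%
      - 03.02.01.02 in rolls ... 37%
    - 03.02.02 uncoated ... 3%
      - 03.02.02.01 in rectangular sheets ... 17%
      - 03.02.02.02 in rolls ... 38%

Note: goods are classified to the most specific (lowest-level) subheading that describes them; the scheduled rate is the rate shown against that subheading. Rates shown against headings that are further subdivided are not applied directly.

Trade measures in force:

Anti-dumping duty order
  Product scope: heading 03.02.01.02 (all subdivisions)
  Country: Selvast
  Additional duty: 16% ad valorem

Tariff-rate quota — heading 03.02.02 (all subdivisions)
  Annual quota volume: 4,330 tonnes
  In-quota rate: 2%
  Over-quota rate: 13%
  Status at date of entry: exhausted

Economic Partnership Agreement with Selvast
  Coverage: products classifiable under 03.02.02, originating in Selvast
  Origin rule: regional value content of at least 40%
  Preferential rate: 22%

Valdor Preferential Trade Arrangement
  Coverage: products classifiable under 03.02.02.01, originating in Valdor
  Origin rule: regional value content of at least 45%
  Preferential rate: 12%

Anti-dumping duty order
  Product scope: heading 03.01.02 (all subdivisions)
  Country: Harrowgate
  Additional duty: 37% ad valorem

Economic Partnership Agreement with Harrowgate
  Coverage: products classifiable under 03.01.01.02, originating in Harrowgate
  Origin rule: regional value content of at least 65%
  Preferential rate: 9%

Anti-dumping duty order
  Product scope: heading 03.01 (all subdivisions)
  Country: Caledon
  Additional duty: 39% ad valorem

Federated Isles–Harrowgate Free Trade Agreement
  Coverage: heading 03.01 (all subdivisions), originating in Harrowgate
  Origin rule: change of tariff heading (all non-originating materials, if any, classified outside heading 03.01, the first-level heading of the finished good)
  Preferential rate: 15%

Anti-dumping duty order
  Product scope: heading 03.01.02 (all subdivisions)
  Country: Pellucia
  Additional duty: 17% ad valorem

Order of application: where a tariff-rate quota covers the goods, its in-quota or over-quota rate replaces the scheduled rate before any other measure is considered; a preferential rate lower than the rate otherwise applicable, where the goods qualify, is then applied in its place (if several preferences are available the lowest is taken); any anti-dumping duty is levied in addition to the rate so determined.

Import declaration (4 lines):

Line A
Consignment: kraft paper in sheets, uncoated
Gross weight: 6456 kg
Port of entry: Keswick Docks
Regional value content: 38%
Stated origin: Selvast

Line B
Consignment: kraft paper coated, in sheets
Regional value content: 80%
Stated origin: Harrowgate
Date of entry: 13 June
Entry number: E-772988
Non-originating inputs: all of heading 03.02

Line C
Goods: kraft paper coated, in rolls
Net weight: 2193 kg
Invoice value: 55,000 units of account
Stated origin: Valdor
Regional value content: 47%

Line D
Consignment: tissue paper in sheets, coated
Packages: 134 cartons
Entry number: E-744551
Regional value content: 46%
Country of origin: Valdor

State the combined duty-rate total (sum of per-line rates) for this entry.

Line A: kraft paper → 03.01; uncoated → 03.01.01; in sheets → 03.01.01.02. Scheduled 19%. Selvast agreement on 03.02.02: 03.01.01.02 not covered. → 19%.
Line B: kraft paper → 03.01; coated → 03.01.02; in sheets → 03.01.02.02. Scheduled 7%. Harrowgate agreement on 03.01.01.02: 03.01.02.02 not covered; Harrowgate agreement on 03.01: CTH met → 15% available; preference 15% not lower than 7% → no reduction; anti-dumping (Harrowgate, 03.01.02): +37%; total 7% + 37% = 44%. → 44%.
Line C: kraft paper → 03.01; coated → 03.01.02; in rolls → 03.01.02.01. Scheduled 18%. Valdor agreement on 03.02.02.01: 03.01.02.01 not covered. → 18%.
Line D: tissue paper → 03.02; coated → 03.02.01; in sheets → 03.02.01.01. Scheduled 37%. Valdor agreement on 03.02.02.01: 03.02.01.01 not covered. → 37%.
Sum: 19% + 44% + 18% + 37% = 118%.

118%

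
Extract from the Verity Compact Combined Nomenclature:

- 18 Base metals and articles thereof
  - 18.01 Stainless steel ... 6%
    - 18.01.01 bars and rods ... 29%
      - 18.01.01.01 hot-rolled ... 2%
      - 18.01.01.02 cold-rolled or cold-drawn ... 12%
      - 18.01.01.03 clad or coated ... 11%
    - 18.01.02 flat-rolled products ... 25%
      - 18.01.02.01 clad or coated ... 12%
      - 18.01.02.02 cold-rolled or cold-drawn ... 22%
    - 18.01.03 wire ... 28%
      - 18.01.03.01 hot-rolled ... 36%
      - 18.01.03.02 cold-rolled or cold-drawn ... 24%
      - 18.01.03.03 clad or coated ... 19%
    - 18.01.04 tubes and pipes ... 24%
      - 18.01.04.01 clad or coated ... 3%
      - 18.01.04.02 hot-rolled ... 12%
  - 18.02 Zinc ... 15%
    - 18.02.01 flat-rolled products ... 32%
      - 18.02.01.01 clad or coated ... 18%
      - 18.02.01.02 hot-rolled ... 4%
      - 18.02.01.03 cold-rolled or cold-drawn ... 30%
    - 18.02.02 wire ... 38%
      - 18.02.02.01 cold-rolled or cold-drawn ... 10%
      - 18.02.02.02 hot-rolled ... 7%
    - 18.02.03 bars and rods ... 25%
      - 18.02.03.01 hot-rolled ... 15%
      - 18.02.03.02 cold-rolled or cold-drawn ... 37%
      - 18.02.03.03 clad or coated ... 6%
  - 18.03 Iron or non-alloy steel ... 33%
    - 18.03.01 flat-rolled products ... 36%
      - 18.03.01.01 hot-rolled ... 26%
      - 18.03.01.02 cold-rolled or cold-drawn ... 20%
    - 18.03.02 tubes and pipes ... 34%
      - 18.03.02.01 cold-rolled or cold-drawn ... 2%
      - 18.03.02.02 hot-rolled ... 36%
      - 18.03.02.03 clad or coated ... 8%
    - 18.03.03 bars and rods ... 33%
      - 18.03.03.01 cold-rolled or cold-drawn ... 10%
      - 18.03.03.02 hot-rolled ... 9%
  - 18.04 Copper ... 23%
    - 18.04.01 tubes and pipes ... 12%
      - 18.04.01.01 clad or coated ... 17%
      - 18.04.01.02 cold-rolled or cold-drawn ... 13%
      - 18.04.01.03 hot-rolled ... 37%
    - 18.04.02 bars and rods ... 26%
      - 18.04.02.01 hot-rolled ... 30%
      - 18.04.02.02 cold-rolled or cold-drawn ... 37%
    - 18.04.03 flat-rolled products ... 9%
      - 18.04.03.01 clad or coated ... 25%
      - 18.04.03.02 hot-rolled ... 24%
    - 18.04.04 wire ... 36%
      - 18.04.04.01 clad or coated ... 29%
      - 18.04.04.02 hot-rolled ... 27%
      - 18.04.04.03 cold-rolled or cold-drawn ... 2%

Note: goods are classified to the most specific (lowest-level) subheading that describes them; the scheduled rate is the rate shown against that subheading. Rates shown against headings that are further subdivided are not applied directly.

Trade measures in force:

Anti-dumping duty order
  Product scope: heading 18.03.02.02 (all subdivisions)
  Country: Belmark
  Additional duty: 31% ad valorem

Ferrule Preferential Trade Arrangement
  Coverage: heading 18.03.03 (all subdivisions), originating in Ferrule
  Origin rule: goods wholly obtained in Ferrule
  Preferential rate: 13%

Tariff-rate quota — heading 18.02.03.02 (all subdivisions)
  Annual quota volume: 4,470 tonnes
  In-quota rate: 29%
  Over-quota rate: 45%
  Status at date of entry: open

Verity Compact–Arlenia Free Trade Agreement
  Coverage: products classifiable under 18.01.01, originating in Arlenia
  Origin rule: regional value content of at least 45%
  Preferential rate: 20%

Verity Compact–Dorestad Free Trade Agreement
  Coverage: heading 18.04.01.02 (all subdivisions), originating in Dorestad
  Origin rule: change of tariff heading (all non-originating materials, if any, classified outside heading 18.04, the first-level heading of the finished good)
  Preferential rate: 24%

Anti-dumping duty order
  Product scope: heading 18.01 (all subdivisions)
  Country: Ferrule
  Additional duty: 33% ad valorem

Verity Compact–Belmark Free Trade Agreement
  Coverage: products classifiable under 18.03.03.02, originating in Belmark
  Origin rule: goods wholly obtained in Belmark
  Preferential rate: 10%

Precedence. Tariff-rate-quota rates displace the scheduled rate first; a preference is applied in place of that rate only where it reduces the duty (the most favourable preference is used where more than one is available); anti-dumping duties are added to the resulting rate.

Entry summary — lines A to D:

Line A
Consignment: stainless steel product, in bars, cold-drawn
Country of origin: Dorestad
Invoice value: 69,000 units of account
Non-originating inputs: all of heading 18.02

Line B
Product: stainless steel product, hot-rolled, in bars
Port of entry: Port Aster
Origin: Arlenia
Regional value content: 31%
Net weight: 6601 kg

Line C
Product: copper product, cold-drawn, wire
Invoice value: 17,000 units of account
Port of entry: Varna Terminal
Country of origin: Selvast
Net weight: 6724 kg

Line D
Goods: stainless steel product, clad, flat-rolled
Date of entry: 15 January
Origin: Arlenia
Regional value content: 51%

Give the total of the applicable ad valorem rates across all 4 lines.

28%

Line A: stainless steel → 18.01; in bars → 18.01.01; cold-drawn → 18.01.01.02. Scheduled 12%. Dorestad agreement on 18.04.01.02: 18.01.01.02 not covered. → 12%.
Line B: stainless steel → 18.01; in bars → 18.01.01; hot-rolled → 18.01.01.01. Scheduled 2%. Arlenia agreement on 18.01.01: RVC < 45%. → 2%.
Line C: copper → 18.04; wire → 18.04.04; cold-drawn → 18.04.04.03. Scheduled 2%. No special measure applies. → 2%.
Line D: stainless steel → 18.01; flat-rolled → 18.01.02; clad → 18.01.02.01. Scheduled 12%. Arlenia agreement on 18.01.01: 18.01.02.01 not covered. → 12%.
Sum: 12% + 2% + 2% + 12% = 28%.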